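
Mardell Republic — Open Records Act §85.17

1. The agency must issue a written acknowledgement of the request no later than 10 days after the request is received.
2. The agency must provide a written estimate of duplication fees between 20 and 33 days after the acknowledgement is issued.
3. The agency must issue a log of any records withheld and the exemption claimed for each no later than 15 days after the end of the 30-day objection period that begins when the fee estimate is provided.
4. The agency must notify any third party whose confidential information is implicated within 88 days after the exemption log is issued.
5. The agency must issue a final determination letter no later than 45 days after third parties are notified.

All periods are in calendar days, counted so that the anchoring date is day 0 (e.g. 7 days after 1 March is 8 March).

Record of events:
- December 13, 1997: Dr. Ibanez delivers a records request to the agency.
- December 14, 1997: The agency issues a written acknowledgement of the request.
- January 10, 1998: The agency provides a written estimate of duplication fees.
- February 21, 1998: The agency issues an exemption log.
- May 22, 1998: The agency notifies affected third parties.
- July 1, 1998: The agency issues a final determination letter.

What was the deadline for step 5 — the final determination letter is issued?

Step 5 runs from May 22, 1998, when third parties are notified. 45 days after May 22, 1998 is July 6, 1998.

July 6, 1998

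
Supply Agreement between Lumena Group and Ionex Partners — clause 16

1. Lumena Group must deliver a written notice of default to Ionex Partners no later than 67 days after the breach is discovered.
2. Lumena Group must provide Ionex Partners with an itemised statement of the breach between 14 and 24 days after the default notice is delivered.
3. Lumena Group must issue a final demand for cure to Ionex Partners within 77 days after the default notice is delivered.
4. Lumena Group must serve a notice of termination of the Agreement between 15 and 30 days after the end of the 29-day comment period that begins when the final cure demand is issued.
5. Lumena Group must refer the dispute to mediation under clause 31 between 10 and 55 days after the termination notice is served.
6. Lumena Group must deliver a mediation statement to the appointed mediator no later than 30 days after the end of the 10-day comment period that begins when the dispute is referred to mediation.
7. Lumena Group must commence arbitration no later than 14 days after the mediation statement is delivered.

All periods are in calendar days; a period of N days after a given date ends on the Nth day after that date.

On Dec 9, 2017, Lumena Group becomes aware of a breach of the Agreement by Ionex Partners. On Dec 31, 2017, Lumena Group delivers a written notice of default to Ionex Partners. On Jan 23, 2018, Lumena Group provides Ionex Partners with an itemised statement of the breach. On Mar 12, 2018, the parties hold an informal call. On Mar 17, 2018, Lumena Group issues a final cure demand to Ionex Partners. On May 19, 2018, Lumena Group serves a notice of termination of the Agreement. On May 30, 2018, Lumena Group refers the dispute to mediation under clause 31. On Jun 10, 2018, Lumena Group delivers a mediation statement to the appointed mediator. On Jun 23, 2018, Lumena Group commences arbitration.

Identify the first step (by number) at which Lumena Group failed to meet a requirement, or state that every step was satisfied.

Step 1 — counting 67 days from Dec 9, 2017 (when the breach is discovered) gives a deadline of Feb 14, 2018; done Dec 31, 2017 — timely.
Step 2 — 14 and 24 days from Dec 31, 2017 (when the default notice is delivered) are Jan 14, 2018 and Jan 24, 2018 respectively; done Jan 23, 2018 — within the window.
Step 3 — counting 77 days from Dec 31, 2017 (when the default notice is delivered) gives a deadline of Mar 18, 2018; done Mar 17, 2018 — timely.
Step 4 — 15 and 30 days from Apr 15, 2018 (end of the 29-day comment period, which began when the final cure demand is issued on Mar 17, 2018) are Apr 30, 2018 and May 15, 2018 respectively; done May 19, 2018 — 4 days after the window closed.
No need to go further; step 4 was not satisfied.

Step 4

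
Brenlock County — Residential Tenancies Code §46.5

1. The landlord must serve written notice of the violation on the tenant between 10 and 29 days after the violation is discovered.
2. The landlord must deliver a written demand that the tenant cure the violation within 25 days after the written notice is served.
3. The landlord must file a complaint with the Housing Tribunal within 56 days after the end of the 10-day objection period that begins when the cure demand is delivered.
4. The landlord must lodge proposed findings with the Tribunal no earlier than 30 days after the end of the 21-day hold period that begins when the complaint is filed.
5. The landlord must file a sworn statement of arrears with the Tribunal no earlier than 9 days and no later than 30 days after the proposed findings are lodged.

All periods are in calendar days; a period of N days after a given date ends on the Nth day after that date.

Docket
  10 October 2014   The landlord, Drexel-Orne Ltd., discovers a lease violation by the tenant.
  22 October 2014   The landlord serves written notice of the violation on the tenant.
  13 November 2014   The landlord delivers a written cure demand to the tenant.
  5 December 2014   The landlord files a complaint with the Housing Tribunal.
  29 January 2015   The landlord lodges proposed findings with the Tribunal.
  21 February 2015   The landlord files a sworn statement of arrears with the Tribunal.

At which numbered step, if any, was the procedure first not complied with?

None — every step was satisfied

Step 1: the window is 10–29 days after 10 October 2014 (when the violation is discovered), so 20 October 2014 through 8 November 2014; done 22 October 2014 — within the window.
Step 2: 25 days after 22 October 2014 (when the written notice is served) is 16 November 2014; 13 November 2014 is within that limit.
Step 3: 56 days after 23 November 2014 (end of the 10-day objection period, which began when the cure demand is delivered on 13 November 2014) is 18 January 2015; completed 5 December 2014, before the deadline.
Step 4: the earliest permitted date is 30 days after 26 December 2014 (end of the 21-day hold period, which began when the complaint is filed on 5 December 2014), i.e. 25 January 2015; done 29 January 2015, after the minimum wait.
Step 5: the window is 9–30 days after 29 January 2015 (when the proposed findings are lodged), so 7 February 2015 through 28 February 2015; done 21 February 2015, which is between those dates.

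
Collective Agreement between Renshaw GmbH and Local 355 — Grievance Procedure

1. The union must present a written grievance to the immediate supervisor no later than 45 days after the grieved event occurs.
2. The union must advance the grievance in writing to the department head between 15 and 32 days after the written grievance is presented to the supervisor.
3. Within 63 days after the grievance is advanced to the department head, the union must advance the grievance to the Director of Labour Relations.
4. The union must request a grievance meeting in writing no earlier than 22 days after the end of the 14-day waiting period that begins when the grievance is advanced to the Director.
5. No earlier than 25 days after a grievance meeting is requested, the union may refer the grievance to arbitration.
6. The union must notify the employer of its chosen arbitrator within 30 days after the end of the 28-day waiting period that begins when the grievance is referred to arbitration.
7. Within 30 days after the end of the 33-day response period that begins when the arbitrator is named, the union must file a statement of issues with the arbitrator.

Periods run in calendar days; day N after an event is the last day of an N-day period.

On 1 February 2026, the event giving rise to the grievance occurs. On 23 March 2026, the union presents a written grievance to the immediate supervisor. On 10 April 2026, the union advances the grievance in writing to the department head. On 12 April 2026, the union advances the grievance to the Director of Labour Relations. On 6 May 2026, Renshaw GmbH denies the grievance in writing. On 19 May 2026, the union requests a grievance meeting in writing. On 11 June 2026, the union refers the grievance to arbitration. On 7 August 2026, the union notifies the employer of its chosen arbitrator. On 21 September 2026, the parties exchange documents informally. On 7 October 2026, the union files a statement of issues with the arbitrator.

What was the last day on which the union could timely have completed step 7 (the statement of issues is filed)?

9 October 2026

The arbitrator is named on 7 August 2026; the 33-day response period therefore ends 9 September 2026, and step 7 runs from that date. 30 days after 9 September 2026 is 9 October 2026.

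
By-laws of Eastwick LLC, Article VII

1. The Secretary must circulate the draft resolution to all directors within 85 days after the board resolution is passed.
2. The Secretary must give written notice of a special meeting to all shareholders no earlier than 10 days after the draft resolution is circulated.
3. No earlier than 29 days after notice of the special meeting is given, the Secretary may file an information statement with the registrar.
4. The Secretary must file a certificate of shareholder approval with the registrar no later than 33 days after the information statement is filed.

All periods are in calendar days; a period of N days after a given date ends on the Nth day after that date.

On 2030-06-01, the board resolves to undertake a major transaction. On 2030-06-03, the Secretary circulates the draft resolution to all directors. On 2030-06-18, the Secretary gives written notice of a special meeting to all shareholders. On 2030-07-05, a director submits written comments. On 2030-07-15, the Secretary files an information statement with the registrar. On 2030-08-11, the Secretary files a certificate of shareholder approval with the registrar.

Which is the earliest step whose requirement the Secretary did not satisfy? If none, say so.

Step 3

Step 1 — counting 85 days from 2030-06-01 (when the board resolution is passed) gives a deadline of 2030-08-25; 2030-06-03 is within that limit.
Step 2 — must wait 10 days from 2030-06-03 (when the draft resolution is circulated), so not before 2030-06-13; done 2030-06-18 — permitted.
Step 3 — must wait 29 days from 2030-06-18 (when notice of the special meeting is given), so not before 2030-07-17; 2030-07-15 is 2 days before the earliest permitted date.
Later steps need not be reached.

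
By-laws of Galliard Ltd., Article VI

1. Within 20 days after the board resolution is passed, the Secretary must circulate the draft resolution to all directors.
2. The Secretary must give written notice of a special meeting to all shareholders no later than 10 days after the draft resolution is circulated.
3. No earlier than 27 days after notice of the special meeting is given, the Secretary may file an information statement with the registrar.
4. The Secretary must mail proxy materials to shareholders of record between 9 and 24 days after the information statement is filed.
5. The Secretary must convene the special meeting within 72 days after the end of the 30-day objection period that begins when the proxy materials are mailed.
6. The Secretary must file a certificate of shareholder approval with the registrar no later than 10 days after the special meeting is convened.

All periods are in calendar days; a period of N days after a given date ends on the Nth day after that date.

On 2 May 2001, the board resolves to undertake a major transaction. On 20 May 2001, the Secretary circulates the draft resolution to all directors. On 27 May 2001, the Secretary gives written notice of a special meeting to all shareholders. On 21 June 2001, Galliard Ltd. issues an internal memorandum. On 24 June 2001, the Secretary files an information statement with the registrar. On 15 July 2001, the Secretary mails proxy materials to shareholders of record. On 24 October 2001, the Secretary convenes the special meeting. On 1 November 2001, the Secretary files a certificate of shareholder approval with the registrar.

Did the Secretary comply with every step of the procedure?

Yes

(1) due by 2 May 2001 + 20 days = 22 May 2001; done 20 May 2001 — timely.
(2) due by 20 May 2001 + 10 days = 30 May 2001; completed 27 May 2001, before the deadline.
(3) permitted from 27 May 2001 + 27 days = 23 June 2001 onward; done 24 June 2001 — permitted.
(4) the permitted window runs from 24 June 2001 + 9 = 3 July 2001 to 24 June 2001 + 24 = 18 July 2001; 15 July 2001 falls inside that range.
(5) due by 14 August 2001 + 72 days = 25 October 2001; completed 24 October 2001, before the deadline.
(6) due by 24 October 2001 + 10 days = 3 November 2001; 1 November 2001 is within that limit.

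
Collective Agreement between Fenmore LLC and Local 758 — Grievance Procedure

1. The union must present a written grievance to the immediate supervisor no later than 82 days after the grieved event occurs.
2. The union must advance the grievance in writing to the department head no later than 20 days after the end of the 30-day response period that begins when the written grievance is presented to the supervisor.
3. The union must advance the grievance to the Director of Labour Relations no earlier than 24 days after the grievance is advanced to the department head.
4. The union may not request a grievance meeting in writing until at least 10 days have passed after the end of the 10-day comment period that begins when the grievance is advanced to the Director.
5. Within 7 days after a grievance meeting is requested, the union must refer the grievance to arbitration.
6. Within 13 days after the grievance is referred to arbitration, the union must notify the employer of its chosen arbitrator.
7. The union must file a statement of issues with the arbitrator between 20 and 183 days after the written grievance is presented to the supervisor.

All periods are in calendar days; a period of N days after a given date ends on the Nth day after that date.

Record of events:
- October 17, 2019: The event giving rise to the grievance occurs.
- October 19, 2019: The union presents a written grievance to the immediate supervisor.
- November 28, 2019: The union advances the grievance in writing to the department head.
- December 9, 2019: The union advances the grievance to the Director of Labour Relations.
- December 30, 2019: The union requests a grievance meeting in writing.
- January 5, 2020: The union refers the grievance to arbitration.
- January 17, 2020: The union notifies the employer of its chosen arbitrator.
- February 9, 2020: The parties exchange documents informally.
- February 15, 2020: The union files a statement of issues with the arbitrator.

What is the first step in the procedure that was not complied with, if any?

(1) due by October 17, 2019 + 82 days = January 7, 2020; done October 19, 2019 — timely.
(2) due by November 18, 2019 + 20 days = December 8, 2019; completed November 28, 2019, before the deadline.
(3) permitted from November 28, 2019 + 24 days = December 22, 2019 onward; acted on December 9, 2019, 13 days prematurely.
No need to go further; step 3 was not satisfied.

Step 3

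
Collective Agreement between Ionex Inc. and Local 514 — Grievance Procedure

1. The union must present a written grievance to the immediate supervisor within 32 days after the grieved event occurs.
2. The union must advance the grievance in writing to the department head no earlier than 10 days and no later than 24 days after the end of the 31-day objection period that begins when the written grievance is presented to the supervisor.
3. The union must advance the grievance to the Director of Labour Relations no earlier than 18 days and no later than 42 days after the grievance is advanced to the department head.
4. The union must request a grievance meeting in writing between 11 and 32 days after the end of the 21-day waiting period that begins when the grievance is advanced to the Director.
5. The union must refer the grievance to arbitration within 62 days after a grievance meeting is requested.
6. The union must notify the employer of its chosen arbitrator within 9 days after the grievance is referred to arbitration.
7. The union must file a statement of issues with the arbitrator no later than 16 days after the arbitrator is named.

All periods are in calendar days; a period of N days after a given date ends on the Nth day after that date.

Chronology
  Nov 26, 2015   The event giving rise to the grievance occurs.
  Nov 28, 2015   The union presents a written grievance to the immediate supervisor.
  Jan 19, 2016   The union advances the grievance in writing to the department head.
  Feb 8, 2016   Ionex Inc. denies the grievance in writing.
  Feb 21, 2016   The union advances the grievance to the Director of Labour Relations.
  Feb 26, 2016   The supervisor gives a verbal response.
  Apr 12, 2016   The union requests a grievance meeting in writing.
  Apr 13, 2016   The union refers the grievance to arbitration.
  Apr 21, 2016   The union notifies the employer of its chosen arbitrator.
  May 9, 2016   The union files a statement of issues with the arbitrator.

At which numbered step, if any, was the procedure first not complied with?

Step 1 — counting 32 days from Nov 26, 2015 (when the grieved event occurs) gives a deadline of Dec 28, 2015; completed Nov 28, 2015, before the deadline.
Step 2 — 10 and 24 days from Dec 29, 2015 (end of the 31-day objection period, which began when the written grievance is presented to the supervisor on Nov 28, 2015) are Jan 8, 2016 and Jan 22, 2016 respectively; Jan 19, 2016 falls inside that range.
Step 3 — 18 and 42 days from Jan 19, 2016 (when the grievance is advanced to the department head) are Feb 6, 2016 and Mar 1, 2016 respectively; Feb 21, 2016 falls inside that range.
Step 4 — 11 and 32 days from Mar 13, 2016 (end of the 21-day waiting period, which began when the grievance is advanced to the Director on Feb 21, 2016) are Mar 24, 2016 and Apr 14, 2016 respectively; Apr 12, 2016 falls inside that range.
Step 5 — counting 62 days from Apr 12, 2016 (when a grievance meeting is requested) gives a deadline of Jun 13, 2016; completed Apr 13, 2016, before the deadline.
Step 6 — counting 9 days from Apr 13, 2016 (when the grievance is referred to arbitration) gives a deadline of Apr 22, 2016; Apr 21, 2016 is within that limit.
Step 7 — counting 16 days from Apr 21, 2016 (when the arbitrator is named) gives a deadline of May 7, 2016; May 9, 2016 misses that deadline by 2 days.
That is the first point of non-compliance.

Step 7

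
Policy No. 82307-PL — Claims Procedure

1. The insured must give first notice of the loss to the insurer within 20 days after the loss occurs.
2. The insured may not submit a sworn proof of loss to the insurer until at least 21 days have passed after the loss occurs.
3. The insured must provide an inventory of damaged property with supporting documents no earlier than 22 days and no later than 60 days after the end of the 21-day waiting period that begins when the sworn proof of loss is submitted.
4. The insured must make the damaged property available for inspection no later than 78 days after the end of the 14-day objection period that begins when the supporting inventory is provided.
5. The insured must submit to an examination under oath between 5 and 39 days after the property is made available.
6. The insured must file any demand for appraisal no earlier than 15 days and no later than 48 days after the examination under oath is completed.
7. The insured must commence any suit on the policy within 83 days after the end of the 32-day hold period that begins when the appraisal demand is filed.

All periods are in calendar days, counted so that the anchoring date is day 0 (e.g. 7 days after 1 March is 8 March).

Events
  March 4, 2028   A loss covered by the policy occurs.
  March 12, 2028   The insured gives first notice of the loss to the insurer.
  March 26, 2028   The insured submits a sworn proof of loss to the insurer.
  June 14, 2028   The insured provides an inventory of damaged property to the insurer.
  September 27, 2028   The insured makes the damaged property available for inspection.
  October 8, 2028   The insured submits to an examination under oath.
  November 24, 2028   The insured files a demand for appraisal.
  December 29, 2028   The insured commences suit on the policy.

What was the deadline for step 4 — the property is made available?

The supporting inventory is provided on June 14, 2028; the 14-day objection period therefore ends June 28, 2028, and step 4 runs from that date. 78 days after June 28, 2028 is September 14, 2028.

September 14, 2028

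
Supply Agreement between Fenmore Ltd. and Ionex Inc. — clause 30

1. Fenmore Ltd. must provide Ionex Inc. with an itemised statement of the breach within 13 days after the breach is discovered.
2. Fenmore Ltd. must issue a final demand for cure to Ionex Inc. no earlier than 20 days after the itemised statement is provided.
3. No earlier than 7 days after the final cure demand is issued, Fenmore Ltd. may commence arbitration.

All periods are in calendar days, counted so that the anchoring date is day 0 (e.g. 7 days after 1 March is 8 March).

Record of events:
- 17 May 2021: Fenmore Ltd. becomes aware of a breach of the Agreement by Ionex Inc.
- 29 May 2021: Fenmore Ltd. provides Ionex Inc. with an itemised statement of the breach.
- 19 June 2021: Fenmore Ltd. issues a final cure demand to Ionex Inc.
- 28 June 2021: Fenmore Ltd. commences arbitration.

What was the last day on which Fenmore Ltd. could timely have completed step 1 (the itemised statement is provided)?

30 May 2021

Step 1 runs from 17 May 2021, when the breach is discovered. 13 days after 17 May 2021 is 30 May 2021.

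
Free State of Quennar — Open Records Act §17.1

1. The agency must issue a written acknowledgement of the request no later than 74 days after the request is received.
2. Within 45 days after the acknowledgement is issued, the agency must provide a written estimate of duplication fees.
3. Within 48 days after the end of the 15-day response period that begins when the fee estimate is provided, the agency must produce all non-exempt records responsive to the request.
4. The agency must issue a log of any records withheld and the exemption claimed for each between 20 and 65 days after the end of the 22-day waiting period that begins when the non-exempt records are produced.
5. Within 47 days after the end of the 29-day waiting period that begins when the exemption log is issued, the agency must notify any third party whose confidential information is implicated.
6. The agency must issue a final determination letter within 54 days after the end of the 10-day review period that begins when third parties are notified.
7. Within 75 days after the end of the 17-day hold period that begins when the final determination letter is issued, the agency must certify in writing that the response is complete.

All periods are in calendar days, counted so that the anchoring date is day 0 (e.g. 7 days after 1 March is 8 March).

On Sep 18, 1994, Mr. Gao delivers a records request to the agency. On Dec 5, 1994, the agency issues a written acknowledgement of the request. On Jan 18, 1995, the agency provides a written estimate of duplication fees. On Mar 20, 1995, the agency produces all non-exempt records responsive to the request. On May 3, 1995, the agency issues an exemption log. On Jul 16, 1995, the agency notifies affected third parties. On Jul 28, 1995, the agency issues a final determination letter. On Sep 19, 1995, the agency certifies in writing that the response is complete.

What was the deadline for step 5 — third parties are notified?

Jul 18, 1995

The exemption log is issued on May 3, 1995; the 29-day waiting period therefore ends Jun 1, 1995, and step 5 runs from that date. 47 days after Jun 1, 1995 is Jul 18, 1995.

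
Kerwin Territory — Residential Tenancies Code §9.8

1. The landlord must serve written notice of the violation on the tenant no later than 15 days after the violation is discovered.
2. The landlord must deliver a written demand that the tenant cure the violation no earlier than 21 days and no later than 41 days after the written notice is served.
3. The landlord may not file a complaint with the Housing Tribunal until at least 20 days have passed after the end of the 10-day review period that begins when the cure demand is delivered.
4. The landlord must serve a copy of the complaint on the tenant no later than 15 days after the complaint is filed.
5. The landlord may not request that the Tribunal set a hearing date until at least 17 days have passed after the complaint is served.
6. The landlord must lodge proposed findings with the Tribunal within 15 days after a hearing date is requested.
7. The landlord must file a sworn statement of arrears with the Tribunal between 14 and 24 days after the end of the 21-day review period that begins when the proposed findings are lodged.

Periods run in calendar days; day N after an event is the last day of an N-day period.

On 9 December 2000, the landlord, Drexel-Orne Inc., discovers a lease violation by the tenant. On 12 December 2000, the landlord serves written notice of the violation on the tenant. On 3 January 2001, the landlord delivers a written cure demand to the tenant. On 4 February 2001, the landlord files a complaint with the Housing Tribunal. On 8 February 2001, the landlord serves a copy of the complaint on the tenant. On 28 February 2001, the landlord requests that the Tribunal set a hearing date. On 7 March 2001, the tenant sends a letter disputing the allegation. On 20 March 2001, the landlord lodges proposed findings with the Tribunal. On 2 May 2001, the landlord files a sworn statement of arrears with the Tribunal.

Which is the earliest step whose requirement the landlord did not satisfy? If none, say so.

(1) due by 9 December 2000 + 15 days = 24 December 2000; done 12 December 2000 — timely.
(2) the permitted window runs from 12 December 2000 + 21 = 2 January 2001 to 12 December 2000 + 41 = 22 January 2001; done 3 January 2001 — within the window.
(3) permitted from 13 January 2001 + 20 days = 2 February 2001 onward; done 4 February 2001 — permitted.
(4) due by 4 February 2001 + 15 days = 19 February 2001; completed 8 February 2001, before the deadline.
(5) permitted from 8 February 2001 + 17 days = 25 February 2001 onward; 28 February 2001 is on or after that date.
(6) due by 28 February 2001 + 15 days = 15 March 2001; done 20 March 2001 — 5 days late.

Step 6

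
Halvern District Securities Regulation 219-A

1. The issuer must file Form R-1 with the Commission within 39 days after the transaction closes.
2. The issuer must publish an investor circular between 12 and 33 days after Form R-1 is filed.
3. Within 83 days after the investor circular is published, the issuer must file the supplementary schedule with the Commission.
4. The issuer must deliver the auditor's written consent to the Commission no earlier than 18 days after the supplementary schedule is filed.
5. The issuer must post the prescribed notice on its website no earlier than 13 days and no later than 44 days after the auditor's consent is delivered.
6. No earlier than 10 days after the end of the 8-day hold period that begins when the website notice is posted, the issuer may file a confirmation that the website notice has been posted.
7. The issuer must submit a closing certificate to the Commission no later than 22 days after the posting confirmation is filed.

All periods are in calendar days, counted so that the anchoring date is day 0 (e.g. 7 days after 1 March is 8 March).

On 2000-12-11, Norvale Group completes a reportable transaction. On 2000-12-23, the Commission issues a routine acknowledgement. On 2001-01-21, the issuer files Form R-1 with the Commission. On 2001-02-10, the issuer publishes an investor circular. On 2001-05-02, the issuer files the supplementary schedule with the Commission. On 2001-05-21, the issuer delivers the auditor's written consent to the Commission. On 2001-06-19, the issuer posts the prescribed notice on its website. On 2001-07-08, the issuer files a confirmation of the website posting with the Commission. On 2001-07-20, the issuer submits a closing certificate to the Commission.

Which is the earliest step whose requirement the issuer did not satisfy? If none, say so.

Step 1: 39 days after 2000-12-11 (when the transaction closes) is 2001-01-19; 2001-01-21 misses that deadline by 2 days.
Later steps need not be reached.

Step 1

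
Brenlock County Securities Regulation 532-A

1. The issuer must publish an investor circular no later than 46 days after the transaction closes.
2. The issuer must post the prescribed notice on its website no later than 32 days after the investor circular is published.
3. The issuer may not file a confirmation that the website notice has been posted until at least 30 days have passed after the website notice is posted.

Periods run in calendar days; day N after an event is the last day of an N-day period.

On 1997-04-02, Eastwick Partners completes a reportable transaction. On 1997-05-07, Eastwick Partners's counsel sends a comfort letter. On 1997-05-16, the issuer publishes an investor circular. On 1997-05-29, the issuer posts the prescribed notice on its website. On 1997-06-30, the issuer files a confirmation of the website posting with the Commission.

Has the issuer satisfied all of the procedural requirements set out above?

Yes

Step 1: 46 days after 1997-04-02 (when the transaction closes) is 1997-05-18; completed 1997-05-16, before the deadline.
Step 2: 32 days after 1997-05-16 (when the investor circular is published) is 1997-06-17; completed 1997-05-29, before the deadline.
Step 3: the earliest permitted date is 30 days after 1997-05-29 (when the website notice is posted), i.e. 1997-06-28; 1997-06-30 is on or after that date.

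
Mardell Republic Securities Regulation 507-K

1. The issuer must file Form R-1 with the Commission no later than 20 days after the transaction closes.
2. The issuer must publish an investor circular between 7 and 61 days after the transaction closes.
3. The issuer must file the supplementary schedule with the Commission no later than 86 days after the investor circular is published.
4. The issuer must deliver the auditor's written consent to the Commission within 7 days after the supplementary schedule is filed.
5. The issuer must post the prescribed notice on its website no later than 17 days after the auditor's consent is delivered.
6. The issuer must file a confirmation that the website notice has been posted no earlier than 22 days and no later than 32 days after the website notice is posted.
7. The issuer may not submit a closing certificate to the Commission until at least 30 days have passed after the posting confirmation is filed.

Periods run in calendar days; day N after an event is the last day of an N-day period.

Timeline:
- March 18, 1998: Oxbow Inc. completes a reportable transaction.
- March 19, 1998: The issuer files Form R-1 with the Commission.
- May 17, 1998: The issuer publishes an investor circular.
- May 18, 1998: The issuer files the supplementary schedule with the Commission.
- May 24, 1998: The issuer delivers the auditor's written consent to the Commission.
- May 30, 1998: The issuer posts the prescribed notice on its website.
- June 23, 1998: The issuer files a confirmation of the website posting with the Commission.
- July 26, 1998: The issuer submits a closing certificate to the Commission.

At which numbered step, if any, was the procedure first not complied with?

None — every step was satisfied

(1) due by March 18, 1998 + 20 days = April 7, 1998; March 19, 1998 is within that limit.
(2) the permitted window runs from March 18, 1998 + 7 = March 25, 1998 to March 18, 1998 + 61 = May 18, 1998; done May 17, 1998, which is between those dates.
(3) due by May 17, 1998 + 86 days = August 11, 1998; done May 18, 1998 — timely.
(4) due by May 18, 1998 + 7 days = May 25, 1998; done May 24, 1998 — timely.
(5) due by May 24, 1998 + 17 days = June 10, 1998; May 30, 1998 is within that limit.
(6) the permitted window runs from May 30, 1998 + 22 = June 21, 1998 to May 30, 1998 + 32 = July 1, 1998; done June 23, 1998 — within the window.
(7) permitted from June 23, 1998 + 30 days = July 23, 1998 onward; July 26, 1998 is on or after that date.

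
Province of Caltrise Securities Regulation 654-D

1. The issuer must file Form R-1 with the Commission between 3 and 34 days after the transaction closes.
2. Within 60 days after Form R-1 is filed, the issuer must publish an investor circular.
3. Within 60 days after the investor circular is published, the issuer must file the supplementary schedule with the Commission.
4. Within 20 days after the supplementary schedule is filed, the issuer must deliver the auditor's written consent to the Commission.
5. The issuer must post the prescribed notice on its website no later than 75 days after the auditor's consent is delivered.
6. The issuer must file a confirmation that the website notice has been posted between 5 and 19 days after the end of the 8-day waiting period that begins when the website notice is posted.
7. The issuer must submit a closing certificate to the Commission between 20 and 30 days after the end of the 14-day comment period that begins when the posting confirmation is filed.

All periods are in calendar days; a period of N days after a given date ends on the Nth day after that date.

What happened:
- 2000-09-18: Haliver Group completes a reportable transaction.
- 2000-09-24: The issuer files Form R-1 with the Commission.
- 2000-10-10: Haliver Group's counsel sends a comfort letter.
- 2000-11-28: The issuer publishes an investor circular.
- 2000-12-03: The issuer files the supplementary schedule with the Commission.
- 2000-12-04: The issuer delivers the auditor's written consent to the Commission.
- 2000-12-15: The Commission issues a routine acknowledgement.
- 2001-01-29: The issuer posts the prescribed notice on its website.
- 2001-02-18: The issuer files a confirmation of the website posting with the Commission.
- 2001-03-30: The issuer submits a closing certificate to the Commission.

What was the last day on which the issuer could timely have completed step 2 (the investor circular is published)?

2000-11-23

Step 2 runs from 2000-09-24, when Form R-1 is filed. 60 days after 2000-09-24 is 2000-11-23.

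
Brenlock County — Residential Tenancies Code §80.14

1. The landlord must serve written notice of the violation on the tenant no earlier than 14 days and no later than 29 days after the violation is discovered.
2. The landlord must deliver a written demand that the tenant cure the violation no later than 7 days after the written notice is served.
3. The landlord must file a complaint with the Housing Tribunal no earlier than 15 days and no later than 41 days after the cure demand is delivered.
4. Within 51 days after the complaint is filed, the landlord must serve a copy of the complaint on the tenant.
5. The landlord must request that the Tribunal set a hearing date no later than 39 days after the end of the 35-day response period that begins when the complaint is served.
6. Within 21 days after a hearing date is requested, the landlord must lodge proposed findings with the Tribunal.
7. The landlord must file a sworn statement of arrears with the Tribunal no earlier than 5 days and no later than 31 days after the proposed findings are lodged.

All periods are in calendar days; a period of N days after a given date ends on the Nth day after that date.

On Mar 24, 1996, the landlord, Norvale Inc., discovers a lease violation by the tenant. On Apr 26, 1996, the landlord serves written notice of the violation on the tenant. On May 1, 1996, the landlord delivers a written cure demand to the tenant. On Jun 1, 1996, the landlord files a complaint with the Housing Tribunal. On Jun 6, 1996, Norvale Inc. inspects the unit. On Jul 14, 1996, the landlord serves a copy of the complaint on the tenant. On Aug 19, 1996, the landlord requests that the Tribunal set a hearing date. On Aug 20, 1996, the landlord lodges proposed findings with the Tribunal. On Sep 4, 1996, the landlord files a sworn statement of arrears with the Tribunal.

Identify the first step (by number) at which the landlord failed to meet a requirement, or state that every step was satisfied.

Step 1 — 14 and 29 days from Mar 24, 1996 (when the violation is discovered) are Apr 7, 1996 and Apr 22, 1996 respectively; done Apr 26, 1996 — 4 days after the window closed.
The analysis stops there.

Step 1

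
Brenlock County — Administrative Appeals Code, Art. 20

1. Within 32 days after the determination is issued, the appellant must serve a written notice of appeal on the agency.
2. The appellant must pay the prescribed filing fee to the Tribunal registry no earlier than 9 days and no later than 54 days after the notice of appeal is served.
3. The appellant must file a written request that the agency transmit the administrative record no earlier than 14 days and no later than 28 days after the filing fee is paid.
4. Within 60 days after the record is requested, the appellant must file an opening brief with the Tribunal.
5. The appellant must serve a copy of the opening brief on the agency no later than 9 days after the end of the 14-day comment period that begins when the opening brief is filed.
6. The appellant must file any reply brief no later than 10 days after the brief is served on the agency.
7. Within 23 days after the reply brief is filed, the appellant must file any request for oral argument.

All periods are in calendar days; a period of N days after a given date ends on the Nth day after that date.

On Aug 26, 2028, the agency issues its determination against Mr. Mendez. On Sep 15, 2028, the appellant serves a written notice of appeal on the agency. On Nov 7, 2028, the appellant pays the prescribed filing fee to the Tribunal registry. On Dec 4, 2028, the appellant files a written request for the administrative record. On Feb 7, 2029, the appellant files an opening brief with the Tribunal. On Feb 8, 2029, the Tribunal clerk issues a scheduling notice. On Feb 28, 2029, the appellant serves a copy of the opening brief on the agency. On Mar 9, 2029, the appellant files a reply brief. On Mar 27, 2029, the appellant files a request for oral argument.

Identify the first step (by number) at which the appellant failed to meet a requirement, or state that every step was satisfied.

Step 1 — counting 32 days from Aug 26, 2028 (when the determination is issued) gives a deadline of Sep 27, 2028; done Sep 15, 2028 — timely.
Step 2 — 9 and 54 days from Sep 15, 2028 (when the notice of appeal is served) are Sep 24, 2028 and Nov 8, 2028 respectively; Nov 7, 2028 falls inside that range.
Step 3 — 14 and 28 days from Nov 7, 2028 (when the filing fee is paid) are Nov 21, 2028 and Dec 5, 2028 respectively; done Dec 4, 2028, which is between those dates.
Step 4 — counting 60 days from Dec 4, 2028 (when the record is requested) gives a deadline of Feb 2, 2029; not done until Feb 7, 2029, 5 days after the deadline.

Step 4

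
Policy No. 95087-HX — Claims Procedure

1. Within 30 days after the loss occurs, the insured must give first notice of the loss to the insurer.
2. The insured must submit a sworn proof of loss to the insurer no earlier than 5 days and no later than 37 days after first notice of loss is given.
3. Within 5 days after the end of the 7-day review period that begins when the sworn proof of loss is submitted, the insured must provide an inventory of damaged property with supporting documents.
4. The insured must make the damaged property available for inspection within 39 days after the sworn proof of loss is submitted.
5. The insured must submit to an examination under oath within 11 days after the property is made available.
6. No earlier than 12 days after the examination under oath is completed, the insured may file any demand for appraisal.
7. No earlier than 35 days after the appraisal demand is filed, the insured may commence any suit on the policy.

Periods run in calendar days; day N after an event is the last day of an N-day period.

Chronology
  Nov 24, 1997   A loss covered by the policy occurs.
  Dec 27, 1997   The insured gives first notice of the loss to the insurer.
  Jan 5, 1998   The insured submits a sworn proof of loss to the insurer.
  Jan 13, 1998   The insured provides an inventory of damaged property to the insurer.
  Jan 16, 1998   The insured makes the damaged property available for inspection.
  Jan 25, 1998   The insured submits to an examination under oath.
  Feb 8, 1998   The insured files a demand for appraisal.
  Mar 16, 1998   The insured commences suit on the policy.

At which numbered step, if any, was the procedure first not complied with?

Step 1

(1) due by Nov 24, 1997 + 30 days = Dec 24, 1997; not done until Dec 27, 1997, 3 days after the deadline.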